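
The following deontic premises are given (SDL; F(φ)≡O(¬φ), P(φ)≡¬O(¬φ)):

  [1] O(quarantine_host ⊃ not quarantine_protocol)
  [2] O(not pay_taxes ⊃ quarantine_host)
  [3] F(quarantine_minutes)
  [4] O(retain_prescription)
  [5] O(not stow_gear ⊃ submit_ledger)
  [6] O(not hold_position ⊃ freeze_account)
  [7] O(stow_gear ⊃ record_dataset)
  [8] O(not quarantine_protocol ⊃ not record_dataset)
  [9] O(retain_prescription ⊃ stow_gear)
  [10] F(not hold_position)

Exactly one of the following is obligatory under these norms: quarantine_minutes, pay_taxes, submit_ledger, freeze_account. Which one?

From premise 4 we have O(retain_prescription).
Applying K to premise 9 (O(retain_prescription ⊃ stow_gear)) and O(retain_prescription) yields O(stow_gear).
Premise 7 is O(stow_gear ⊃ record_dataset); since O(stow_gear), deontic closure gives O(record_dataset).
Premise 8, O(not quarantine_protocol ⊃ not record_dataset), contraposes to O(record_dataset ⊃ quarantine_protocol); with O(record_dataset) we get O(quarantine_protocol).
The contrapositive of premise 1 (O(quarantine_host ⊃ not quarantine_protocol)) is O(quarantine_protocol ⊃ not quarantine_host), and O(quarantine_protocol) is already established, so O(not quarantine_host).
Premise 2 is O(not pay_taxes ⊃ quarantine_host); contrapositively O(not quarantine_host ⊃ pay_taxes). Since O(not quarantine_host) holds, K gives O(pay_taxes).
So O(pay_taxes) holds — pay_taxes is obligatory. None of the other listed options is made obligatory by any chain of premises.

pay_taxes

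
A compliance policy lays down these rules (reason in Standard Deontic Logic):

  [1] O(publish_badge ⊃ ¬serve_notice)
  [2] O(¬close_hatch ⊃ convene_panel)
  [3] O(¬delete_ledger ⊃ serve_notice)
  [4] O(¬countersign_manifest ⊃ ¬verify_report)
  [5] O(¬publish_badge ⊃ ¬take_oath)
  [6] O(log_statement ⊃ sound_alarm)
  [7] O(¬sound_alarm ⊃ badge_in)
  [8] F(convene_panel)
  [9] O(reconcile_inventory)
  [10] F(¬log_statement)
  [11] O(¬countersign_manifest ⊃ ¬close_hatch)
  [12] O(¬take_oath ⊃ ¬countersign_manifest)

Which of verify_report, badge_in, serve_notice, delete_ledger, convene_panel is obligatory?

delete_ledger

Premise 8 is F(convene_panel), i.e. O(¬convene_panel).
The contrapositive of premise 2 (O(¬close_hatch ⊃ convene_panel)) is O(¬convene_panel ⊃ close_hatch), and O(¬convene_panel) is already established, so O(close_hatch).
Premise 11, O(¬countersign_manifest ⊃ ¬close_hatch), contraposes to O(close_hatch ⊃ countersign_manifest); with O(close_hatch) we get O(countersign_manifest).
The contrapositive of premise 12 (O(¬take_oath ⊃ ¬countersign_manifest)) is O(countersign_manifest ⊃ take_oath), and O(countersign_manifest) is already established, so O(take_oath).
The contrapositive of premise 5 (O(¬publish_badge ⊃ ¬take_oath)) is O(take_oath ⊃ publish_badge), and O(take_oath) is already established, so O(publish_badge).
Premise 1 is O(publish_badge ⊃ ¬serve_notice); since O(publish_badge), deontic closure gives O(¬serve_notice).
Premise 3 is O(¬delete_ledger ⊃ serve_notice); contrapositively O(¬serve_notice ⊃ delete_ledger). Since O(¬serve_notice) holds, K gives O(delete_ledger).
So O(delete_ledger) holds — delete_ledger is obligatory. None of the other listed options is made obligatory by any chain of premises.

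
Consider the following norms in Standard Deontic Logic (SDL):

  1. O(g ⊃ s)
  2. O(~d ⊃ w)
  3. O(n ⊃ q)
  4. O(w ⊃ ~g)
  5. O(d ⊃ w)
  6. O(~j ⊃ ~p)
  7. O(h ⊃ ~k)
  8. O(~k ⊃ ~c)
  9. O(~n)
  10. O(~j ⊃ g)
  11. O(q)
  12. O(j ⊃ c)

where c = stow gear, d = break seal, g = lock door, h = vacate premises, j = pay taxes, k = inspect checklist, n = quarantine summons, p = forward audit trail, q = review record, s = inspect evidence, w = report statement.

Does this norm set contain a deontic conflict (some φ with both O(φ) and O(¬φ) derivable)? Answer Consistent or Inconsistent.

Consistent

Premise 3 is O(n ⊃ q); even if O(q) held, inferring O(n) would be affirming the consequent — invalid.
So O(n) is not derivable, and the apparent clash with O(~n) does not arise.
A world satisfying every obligation exists (e.g. c=true, d=false, g=false, h=false, j=true, k=true, n=false, p=false, q=true, s=false, w=true); no atom is both obligatory and forbidden, so the set is consistent.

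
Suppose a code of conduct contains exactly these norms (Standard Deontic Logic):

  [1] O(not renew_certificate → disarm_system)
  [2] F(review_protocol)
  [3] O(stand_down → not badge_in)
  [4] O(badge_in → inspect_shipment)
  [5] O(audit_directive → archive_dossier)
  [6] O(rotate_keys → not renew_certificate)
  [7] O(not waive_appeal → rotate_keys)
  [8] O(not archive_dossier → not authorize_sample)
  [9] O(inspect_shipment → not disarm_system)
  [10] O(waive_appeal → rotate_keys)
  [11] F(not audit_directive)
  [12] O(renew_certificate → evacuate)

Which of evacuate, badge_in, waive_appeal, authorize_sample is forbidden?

badge_in

By case analysis on waive_appeal: premise 10 gives O(waive_appeal → rotate_keys) and premise 7 gives O(not waive_appeal → rotate_keys), so O(rotate_keys) either way.
With premise 6, O(rotate_keys → not renew_certificate), the K-axiom yields O(not renew_certificate).
From O(not renew_certificate) and premise 1, O(not renew_certificate → disarm_system), we obtain O(disarm_system).
Premise 9 is O(inspect_shipment → not disarm_system); contrapositively O(disarm_system → not inspect_shipment). Since O(disarm_system) holds, K gives O(not inspect_shipment).
The contrapositive of premise 4 (O(badge_in → inspect_shipment)) is O(not inspect_shipment → not badge_in), and O(not inspect_shipment) is already established, so O(not badge_in).
So O(not badge_in) holds, i.e. badge_in is forbidden. None of the other listed options is forbidden under the premises.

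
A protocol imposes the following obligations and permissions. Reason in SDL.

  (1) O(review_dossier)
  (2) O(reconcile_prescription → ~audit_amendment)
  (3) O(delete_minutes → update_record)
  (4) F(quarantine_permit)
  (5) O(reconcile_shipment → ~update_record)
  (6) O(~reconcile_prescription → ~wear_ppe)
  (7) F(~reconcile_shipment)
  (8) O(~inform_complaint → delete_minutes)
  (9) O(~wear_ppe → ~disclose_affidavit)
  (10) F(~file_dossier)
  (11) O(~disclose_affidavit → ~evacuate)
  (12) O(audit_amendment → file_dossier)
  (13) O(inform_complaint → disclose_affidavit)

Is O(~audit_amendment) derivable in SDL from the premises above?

Premise 7, F(~reconcile_shipment), is equivalent to O(reconcile_shipment).
With premise 5, O(reconcile_shipment → ~update_record), the K-axiom yields O(~update_record).
Premise 3 is O(delete_minutes → update_record); contrapositively O(~update_record → ~delete_minutes). Since O(~update_record) holds, K gives O(~delete_minutes).
Premise 8, O(~inform_complaint → delete_minutes), contraposes to O(~delete_minutes → inform_complaint); with O(~delete_minutes) we get O(inform_complaint).
From O(inform_complaint) and premise 13, O(inform_complaint → disclose_affidavit), we obtain O(disclose_affidavit).
Premise 9, O(~wear_ppe → ~disclose_affidavit), contraposes to O(disclose_affidavit → wear_ppe); with O(disclose_affidavit) we get O(wear_ppe).
Premise 6 is O(~reconcile_prescription → ~wear_ppe); contrapositively O(wear_ppe → reconcile_prescription). Since O(wear_ppe) holds, K gives O(reconcile_prescription).
From O(reconcile_prescription) and premise 2, O(reconcile_prescription → ~audit_amendment), we obtain O(~audit_amendment).
Premises 1, 4, 10, 11, 12 do not contribute to this derivation.
So O(~audit_amendment) follows.

Yes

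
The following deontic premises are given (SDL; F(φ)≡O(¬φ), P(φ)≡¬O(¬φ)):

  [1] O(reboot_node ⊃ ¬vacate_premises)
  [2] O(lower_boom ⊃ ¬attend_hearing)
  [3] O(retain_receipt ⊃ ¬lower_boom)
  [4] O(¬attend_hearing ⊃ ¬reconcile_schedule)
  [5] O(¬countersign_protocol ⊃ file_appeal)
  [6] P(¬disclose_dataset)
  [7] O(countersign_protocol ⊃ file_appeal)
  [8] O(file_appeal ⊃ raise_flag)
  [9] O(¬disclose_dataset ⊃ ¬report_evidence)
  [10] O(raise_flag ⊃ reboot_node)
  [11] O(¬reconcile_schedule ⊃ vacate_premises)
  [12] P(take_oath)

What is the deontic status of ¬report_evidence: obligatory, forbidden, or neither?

Premise 9 is O(¬disclose_dataset ⊃ ¬report_evidence), but O(¬disclose_dataset) is not derivable from the premises (the permission P(¬disclose_dataset) asserts only ¬O(disclose_dataset), not O(¬disclose_dataset)), so it does not yield O(¬report_evidence).
No premise or chain of K-axiom applications forces O(¬report_evidence), and none forces O(report_evidence). So ¬report_evidence is neither obligatory nor forbidden under these norms.

Neither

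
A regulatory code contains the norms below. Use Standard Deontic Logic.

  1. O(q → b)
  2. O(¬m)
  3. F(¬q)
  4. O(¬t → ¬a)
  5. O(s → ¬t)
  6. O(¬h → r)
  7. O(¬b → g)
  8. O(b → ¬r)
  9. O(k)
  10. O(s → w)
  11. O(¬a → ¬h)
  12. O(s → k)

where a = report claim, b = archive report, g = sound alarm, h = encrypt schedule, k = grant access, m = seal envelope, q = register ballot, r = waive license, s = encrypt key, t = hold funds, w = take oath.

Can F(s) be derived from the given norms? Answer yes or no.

Yes

Premise 3 is F(¬q), i.e. O(q).
Premise 1 is O(q → b); since O(q), deontic closure gives O(b).
Applying K to premise 8 (O(b → ¬r)) and O(b) yields O(¬r).
The contrapositive of premise 6 (O(¬h → r)) is O(¬r → h), and O(¬r) is already established, so O(h).
Premise 11 is O(¬a → ¬h); contrapositively O(h → a). Since O(h) holds, K gives O(a).
The contrapositive of premise 4 (O(¬t → ¬a)) is O(a → t), and O(a) is already established, so O(t).
The contrapositive of premise 5 (O(s → ¬t)) is O(t → ¬s), and O(t) is already established, so O(¬s).
Premises 2, 7, 9, 10, 12 do not contribute to this derivation.
So O(¬s) holds, i.e. F(s). The claim follows.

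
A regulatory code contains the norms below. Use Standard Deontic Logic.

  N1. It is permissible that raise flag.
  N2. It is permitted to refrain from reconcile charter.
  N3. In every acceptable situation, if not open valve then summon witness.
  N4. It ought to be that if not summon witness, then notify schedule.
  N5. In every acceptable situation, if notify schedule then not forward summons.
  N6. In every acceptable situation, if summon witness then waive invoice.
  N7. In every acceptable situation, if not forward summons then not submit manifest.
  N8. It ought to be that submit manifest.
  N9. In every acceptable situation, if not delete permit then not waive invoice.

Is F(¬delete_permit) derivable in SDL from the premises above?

Premise 8 gives O(submit_manifest).
Premise 7 is O(¬forward_summons → ¬submit_manifest); contrapositively O(submit_manifest → forward_summons). Since O(submit_manifest) holds, K gives O(forward_summons).
The contrapositive of premise 5 (O(notify_schedule → ¬forward_summons)) is O(forward_summons → ¬notify_schedule), and O(forward_summons) is already established, so O(¬notify_schedule).
The contrapositive of premise 4 (O(¬summon_witness → notify_schedule)) is O(¬notify_schedule → summon_witness), and O(¬notify_schedule) is already established, so O(summon_witness).
From O(summon_witness) and premise 6, O(summon_witness → waive_invoice), we obtain O(waive_invoice).
Premise 9, O(¬delete_permit → ¬waive_invoice), contraposes to O(waive_invoice → delete_permit); with O(waive_invoice) we get O(delete_permit).
Premises 1, 2, 3 do not contribute to this derivation.
So O(delete_permit) holds, i.e. F(¬delete_permit). The claim follows.

Yes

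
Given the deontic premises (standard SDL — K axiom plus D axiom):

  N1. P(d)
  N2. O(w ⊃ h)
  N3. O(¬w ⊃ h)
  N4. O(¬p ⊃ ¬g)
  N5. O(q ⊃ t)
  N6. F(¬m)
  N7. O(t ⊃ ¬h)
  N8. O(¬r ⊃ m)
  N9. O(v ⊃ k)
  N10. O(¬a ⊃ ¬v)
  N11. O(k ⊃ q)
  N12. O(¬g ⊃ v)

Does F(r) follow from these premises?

No

Premise 8 is O(¬r ⊃ m); even if O(m) held, inferring O(¬r) would be affirming the consequent — invalid.
No other premise forces O(¬r). An ideal world satisfying every premise can still have r true, so F(r) is not derivable.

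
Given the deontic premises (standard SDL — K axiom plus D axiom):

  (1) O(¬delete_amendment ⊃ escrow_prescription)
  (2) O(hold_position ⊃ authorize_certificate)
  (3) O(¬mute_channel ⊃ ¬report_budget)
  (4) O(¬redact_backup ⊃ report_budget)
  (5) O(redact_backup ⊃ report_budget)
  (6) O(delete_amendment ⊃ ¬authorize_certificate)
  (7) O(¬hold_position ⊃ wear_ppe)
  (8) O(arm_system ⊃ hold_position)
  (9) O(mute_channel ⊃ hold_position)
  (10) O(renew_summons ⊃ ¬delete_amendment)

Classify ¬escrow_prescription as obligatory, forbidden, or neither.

Forbidden

Premises 4 and 5 cover both cases: O(¬redact_backup ⊃ report_budget) and O(redact_backup ⊃ report_budget). Since ¬redact_backup ∨ redact_backup is a tautology, O(report_budget) follows.
Premise 3, O(¬mute_channel ⊃ ¬report_budget), contraposes to O(report_budget ⊃ mute_channel); with O(report_budget) we get O(mute_channel).
Applying K to premise 9 (O(mute_channel ⊃ hold_position)) and O(mute_channel) yields O(hold_position).
With premise 2, O(hold_position ⊃ authorize_certificate), the K-axiom yields O(authorize_certificate).
Premise 6, O(delete_amendment ⊃ ¬authorize_certificate), contraposes to O(authorize_certificate ⊃ ¬delete_amendment); with O(authorize_certificate) we get O(¬delete_amendment).
Premise 1 is O(¬delete_amendment ⊃ escrow_prescription); since O(¬delete_amendment), deontic closure gives O(escrow_prescription).
Premises 7, 8, 10 do not contribute to this derivation.
Thus O(escrow_prescription), which is F(¬escrow_prescription): ¬escrow_prescription is forbidden.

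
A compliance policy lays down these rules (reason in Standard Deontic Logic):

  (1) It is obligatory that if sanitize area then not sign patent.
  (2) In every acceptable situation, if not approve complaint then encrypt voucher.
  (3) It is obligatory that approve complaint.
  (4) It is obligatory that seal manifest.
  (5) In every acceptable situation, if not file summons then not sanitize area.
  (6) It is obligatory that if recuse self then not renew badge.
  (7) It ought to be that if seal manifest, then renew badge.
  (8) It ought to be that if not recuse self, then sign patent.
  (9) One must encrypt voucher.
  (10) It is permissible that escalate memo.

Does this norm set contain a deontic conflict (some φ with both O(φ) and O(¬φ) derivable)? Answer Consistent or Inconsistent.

Consistent

Premise 2 is O(¬approve_complaint → encrypt_voucher); even if O(encrypt_voucher) held, inferring O(¬approve_complaint) would be affirming the consequent — invalid.
So O(¬approve_complaint) is not derivable, and the apparent clash with O(approve_complaint) does not arise.
A world satisfying every obligation exists (e.g. approve_complaint=true, encrypt_voucher=true, escalate_memo=false, file_summons=false, recuse_self=false, renew_badge=true, sanitize_area=false, seal_manifest=true, sign_patent=true); no atom is both obligatory and forbidden, so the set is consistent.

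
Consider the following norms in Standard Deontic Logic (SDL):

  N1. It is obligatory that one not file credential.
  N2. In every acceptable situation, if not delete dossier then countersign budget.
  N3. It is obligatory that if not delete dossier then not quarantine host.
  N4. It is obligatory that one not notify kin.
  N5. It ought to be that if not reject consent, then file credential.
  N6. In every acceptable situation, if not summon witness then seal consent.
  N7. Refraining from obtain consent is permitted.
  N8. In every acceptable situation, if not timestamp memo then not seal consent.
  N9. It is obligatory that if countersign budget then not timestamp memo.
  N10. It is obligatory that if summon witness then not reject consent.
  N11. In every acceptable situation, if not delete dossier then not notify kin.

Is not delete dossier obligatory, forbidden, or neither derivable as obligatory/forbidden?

Forbidden

Premise 1 states O(¬file_credential) outright.
The contrapositive of premise 5 (O(¬reject_consent → file_credential)) is O(¬file_credential → reject_consent), and O(¬file_credential) is already established, so O(reject_consent).
Premise 10 is O(summon_witness → ¬reject_consent); contrapositively O(reject_consent → ¬summon_witness). Since O(reject_consent) holds, K gives O(¬summon_witness).
Premise 6 is O(¬summon_witness → seal_consent); since O(¬summon_witness), deontic closure gives O(seal_consent).
Premise 8, O(¬timestamp_memo → ¬seal_consent), contraposes to O(seal_consent → timestamp_memo); with O(seal_consent) we get O(timestamp_memo).
Premise 9 is O(countersign_budget → ¬timestamp_memo); contrapositively O(timestamp_memo → ¬countersign_budget). Since O(timestamp_memo) holds, K gives O(¬countersign_budget).
The contrapositive of premise 2 (O(¬delete_dossier → countersign_budget)) is O(¬countersign_budget → delete_dossier), and O(¬countersign_budget) is already established, so O(delete_dossier).
Premises 3, 4, 7, 11 do not contribute to this derivation.
Thus O(delete_dossier), which is F(¬delete_dossier): ¬delete_dossier is forbidden.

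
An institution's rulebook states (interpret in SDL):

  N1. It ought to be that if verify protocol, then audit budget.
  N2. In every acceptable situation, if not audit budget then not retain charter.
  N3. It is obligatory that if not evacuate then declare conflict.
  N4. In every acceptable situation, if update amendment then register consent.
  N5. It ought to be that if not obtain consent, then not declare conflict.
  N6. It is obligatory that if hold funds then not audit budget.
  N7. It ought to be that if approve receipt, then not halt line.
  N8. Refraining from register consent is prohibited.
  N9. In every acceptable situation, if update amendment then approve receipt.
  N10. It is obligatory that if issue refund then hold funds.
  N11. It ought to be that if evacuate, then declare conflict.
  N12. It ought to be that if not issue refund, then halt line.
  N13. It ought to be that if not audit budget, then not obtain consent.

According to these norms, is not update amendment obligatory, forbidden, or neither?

Obligatory

Premises 11 and 3 are O(evacuate → declare_conflict) and O(¬evacuate → declare_conflict); every ideal world satisfies evacuate or ¬evacuate, so in either case declare_conflict holds — hence O(declare_conflict).
The contrapositive of premise 5 (O(¬obtain_consent → ¬declare_conflict)) is O(declare_conflict → obtain_consent), and O(declare_conflict) is already established, so O(obtain_consent).
Premise 13 is O(¬audit_budget → ¬obtain_consent); contrapositively O(obtain_consent → audit_budget). Since O(obtain_consent) holds, K gives O(audit_budget).
Premise 6 is O(hold_funds → ¬audit_budget); contrapositively O(audit_budget → ¬hold_funds). Since O(audit_budget) holds, K gives O(¬hold_funds).
Premise 10 is O(issue_refund → hold_funds); contrapositively O(¬hold_funds → ¬issue_refund). Since O(¬hold_funds) holds, K gives O(¬issue_refund).
Applying K to premise 12 (O(¬issue_refund → halt_line)) and O(¬issue_refund) yields O(halt_line).
The contrapositive of premise 7 (O(approve_receipt → ¬halt_line)) is O(halt_line → ¬approve_receipt), and O(halt_line) is already established, so O(¬approve_receipt).
Premise 9 is O(update_amendment → approve_receipt); contrapositively O(¬approve_receipt → ¬update_amendment). Since O(¬approve_receipt) holds, K gives O(¬update_amendment).
Premises 1, 2, 4, 8 do not contribute to this derivation.
Hence ¬update_amendment is obligatory.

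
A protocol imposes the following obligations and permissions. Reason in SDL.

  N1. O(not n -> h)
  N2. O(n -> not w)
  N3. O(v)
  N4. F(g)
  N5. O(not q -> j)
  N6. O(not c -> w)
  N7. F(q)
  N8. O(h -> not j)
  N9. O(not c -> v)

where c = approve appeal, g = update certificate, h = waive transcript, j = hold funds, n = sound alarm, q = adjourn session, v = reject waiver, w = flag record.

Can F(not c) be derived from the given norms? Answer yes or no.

Yes

Premise 7, F(q), is equivalent to O(not q).
With premise 5, O(not q -> j), the K-axiom yields O(j).
Premise 8 is O(h -> not j); contrapositively O(j -> not h). Since O(j) holds, K gives O(not h).
Premise 1 is O(not n -> h); contrapositively O(not h -> n). Since O(not h) holds, K gives O(n).
Premise 2 is O(n -> not w); since O(n), deontic closure gives O(not w).
Premise 6, O(not c -> w), contraposes to O(not w -> c); with O(not w) we get O(c).
Premises 3, 4, 9 do not contribute to this derivation.
So O(c) holds, i.e. F(not c). The claim follows.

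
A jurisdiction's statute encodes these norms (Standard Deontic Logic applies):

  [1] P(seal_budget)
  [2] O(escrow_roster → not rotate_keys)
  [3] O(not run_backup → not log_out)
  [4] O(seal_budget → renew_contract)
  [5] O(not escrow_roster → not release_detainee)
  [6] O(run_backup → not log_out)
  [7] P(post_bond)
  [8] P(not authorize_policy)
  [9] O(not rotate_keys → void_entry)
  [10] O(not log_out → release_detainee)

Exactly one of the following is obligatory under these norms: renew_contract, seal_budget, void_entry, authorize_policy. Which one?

void_entry

Premises 3 and 6 cover both cases: O(not run_backup → not log_out) and O(run_backup → not log_out). Since not run_backup ∨ run_backup is a tautology, O(not log_out) follows.
Applying K to premise 10 (O(not log_out → release_detainee)) and O(not log_out) yields O(release_detainee).
The contrapositive of premise 5 (O(not escrow_roster → not release_detainee)) is O(release_detainee → escrow_roster), and O(release_detainee) is already established, so O(escrow_roster).
With premise 2, O(escrow_roster → not rotate_keys), the K-axiom yields O(not rotate_keys).
From O(not rotate_keys) and premise 9, O(not rotate_keys → void_entry), we obtain O(void_entry).
So O(void_entry) holds — void_entry is obligatory. None of the other listed options is made obligatory by any chain of premises.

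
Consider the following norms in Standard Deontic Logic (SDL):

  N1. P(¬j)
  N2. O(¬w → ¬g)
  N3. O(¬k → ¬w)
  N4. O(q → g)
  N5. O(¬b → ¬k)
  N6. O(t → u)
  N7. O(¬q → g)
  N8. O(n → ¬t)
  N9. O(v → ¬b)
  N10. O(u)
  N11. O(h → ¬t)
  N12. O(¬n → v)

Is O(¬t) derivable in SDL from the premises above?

By case analysis on ¬q: premise 7 gives O(¬q → g) and premise 4 gives O(q → g), so O(g) either way.
Premise 2, O(¬w → ¬g), contraposes to O(g → w); with O(g) we get O(w).
The contrapositive of premise 3 (O(¬k → ¬w)) is O(w → k), and O(w) is already established, so O(k).
Premise 5 is O(¬b → ¬k); contrapositively O(k → b). Since O(k) holds, K gives O(b).
The contrapositive of premise 9 (O(v → ¬b)) is O(b → ¬v), and O(b) is already established, so O(¬v).
Premise 12, O(¬n → v), contraposes to O(¬v → n); with O(¬v) we get O(n).
Premise 8 is O(n → ¬t); since O(n), deontic closure gives O(¬t).
Premises 1, 6, 10, 11 do not contribute to this derivation.
So O(¬t) follows.

Yes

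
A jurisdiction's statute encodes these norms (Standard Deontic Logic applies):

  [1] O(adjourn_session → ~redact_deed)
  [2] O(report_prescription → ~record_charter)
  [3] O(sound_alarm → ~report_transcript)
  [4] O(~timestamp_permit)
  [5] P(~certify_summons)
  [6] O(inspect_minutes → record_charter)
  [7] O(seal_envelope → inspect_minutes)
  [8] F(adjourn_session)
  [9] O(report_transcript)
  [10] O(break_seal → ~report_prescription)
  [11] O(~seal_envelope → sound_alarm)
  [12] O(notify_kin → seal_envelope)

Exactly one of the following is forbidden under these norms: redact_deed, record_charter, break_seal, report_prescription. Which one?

Premise 9 gives O(report_transcript).
Premise 3, O(sound_alarm → ~report_transcript), contraposes to O(report_transcript → ~sound_alarm); with O(report_transcript) we get O(~sound_alarm).
The contrapositive of premise 11 (O(~seal_envelope → sound_alarm)) is O(~sound_alarm → seal_envelope), and O(~sound_alarm) is already established, so O(seal_envelope).
With premise 7, O(seal_envelope → inspect_minutes), the K-axiom yields O(inspect_minutes).
With premise 6, O(inspect_minutes → record_charter), the K-axiom yields O(record_charter).
Premise 2, O(report_prescription → ~record_charter), contraposes to O(record_charter → ~report_prescription); with O(record_charter) we get O(~report_prescription).
So O(~report_prescription) holds, i.e. report_prescription is forbidden. None of the other listed options is forbidden under the premises.

report_prescription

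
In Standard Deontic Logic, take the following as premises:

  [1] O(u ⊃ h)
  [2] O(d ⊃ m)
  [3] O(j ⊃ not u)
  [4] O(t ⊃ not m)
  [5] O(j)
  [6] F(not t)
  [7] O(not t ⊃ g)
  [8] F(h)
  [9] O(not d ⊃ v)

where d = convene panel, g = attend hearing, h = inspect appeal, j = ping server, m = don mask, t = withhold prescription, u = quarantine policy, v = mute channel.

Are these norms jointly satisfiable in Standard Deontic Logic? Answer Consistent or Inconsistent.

Consistent

Premise 1 is O(u ⊃ h), but O(u) is not derivable from the premises, so it does not yield O(h).
So O(h) is not derivable, and the apparent clash with O(not h) does not arise.
A world satisfying every obligation exists (e.g. d=false, g=false, h=false, j=true, m=false, t=true, u=false, v=true); no atom is both obligatory and forbidden, so the set is consistent.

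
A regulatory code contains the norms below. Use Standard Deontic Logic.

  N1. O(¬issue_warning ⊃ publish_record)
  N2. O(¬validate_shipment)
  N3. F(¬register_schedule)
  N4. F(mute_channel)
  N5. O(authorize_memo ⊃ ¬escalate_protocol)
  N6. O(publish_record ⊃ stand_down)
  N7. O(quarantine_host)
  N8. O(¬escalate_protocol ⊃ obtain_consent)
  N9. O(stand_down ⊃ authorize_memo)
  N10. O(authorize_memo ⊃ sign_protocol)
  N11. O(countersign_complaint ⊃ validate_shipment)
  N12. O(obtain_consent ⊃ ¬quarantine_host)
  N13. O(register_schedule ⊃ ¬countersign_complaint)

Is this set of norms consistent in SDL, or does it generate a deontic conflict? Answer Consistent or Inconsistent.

Premise 11 is O(countersign_complaint ⊃ validate_shipment), but O(countersign_complaint) is not derivable from the premises, so it does not yield O(validate_shipment).
So O(validate_shipment) is not derivable, and the apparent clash with O(¬validate_shipment) does not arise.
A world satisfying every obligation exists (e.g. authorize_memo=false, countersign_complaint=false, escalate_protocol=true, issue_warning=true, mute_channel=false, obtain_consent=false, publish_record=false, quarantine_host=true, register_schedule=true, sign_protocol=false, stand_down=false, validate_shipment=false); no atom is both obligatory and forbidden, so the set is consistent.

Consistent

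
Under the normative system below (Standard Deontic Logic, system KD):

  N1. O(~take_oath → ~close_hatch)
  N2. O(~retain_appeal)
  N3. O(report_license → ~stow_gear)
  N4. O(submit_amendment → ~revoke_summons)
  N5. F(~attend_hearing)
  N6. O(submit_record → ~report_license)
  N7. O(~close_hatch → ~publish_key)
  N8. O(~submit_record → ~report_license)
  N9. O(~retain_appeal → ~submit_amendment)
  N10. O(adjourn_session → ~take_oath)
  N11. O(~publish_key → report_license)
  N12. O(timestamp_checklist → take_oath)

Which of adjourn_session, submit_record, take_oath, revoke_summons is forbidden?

adjourn_session

Premises 8 and 6 are O(~submit_record → ~report_license) and O(submit_record → ~report_license); every ideal world satisfies ~submit_record or submit_record, so in either case ~report_license holds — hence O(~report_license).
The contrapositive of premise 11 (O(~publish_key → report_license)) is O(~report_license → publish_key), and O(~report_license) is already established, so O(publish_key).
The contrapositive of premise 7 (O(~close_hatch → ~publish_key)) is O(publish_key → close_hatch), and O(publish_key) is already established, so O(close_hatch).
Premise 1, O(~take_oath → ~close_hatch), contraposes to O(close_hatch → take_oath); with O(close_hatch) we get O(take_oath).
Premise 10 is O(adjourn_session → ~take_oath); contrapositively O(take_oath → ~adjourn_session). Since O(take_oath) holds, K gives O(~adjourn_session).
So O(~adjourn_session) holds, i.e. adjourn_session is forbidden. None of the other listed options is forbidden under the premises.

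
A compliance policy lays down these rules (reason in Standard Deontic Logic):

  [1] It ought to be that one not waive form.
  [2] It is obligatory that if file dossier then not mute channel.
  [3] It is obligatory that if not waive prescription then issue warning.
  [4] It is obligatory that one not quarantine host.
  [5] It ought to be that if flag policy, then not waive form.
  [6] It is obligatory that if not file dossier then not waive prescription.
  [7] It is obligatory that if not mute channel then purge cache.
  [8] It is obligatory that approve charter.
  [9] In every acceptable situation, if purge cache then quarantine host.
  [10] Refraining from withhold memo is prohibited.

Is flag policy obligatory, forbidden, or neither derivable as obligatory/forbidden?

Premise 5 is O(flag_policy → ¬waive_form); even if O(¬waive_form) held, inferring O(flag_policy) would be affirming the consequent — invalid.
No premise or chain of K-axiom applications forces O(flag_policy), and none forces O(¬flag_policy). So flag_policy is neither obligatory nor forbidden under these norms.

Neither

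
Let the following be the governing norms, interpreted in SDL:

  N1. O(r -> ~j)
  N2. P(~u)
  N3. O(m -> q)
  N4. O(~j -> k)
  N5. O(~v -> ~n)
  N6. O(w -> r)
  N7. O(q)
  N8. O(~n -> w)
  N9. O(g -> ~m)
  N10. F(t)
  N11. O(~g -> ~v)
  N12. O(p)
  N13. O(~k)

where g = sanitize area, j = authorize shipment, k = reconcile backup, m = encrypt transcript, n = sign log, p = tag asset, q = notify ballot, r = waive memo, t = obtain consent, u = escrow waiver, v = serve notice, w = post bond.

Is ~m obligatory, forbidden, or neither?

Obligatory

Premise 13 states O(~k) outright.
The contrapositive of premise 4 (O(~j -> k)) is O(~k -> j), and O(~k) is already established, so O(j).
The contrapositive of premise 1 (O(r -> ~j)) is O(j -> ~r), and O(j) is already established, so O(~r).
Premise 6 is O(w -> r); contrapositively O(~r -> ~w). Since O(~r) holds, K gives O(~w).
Premise 8, O(~n -> w), contraposes to O(~w -> n); with O(~w) we get O(n).
The contrapositive of premise 5 (O(~v -> ~n)) is O(n -> v), and O(n) is already established, so O(v).
The contrapositive of premise 11 (O(~g -> ~v)) is O(v -> g), and O(v) is already established, so O(g).
From O(g) and premise 9, O(g -> ~m), we obtain O(~m).
Premises 2, 3, 7, 10, 12 do not contribute to this derivation.
Hence ~m is obligatory.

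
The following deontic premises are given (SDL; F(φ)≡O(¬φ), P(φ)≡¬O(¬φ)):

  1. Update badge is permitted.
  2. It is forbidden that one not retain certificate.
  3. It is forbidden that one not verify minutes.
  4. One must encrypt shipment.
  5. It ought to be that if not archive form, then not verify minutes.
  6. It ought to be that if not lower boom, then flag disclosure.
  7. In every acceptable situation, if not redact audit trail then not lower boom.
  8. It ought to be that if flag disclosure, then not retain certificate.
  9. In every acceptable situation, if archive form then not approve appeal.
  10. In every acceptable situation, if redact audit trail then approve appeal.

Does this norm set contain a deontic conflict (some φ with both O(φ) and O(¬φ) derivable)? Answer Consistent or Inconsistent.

Inconsistent

Premise 3, F(¬verify_minutes), is equivalent to O(verify_minutes).
The contrapositive of premise 5 (O(¬archive_form → ¬verify_minutes)) is O(verify_minutes → archive_form), and O(verify_minutes) is already established, so O(archive_form).
Premise 9 is O(archive_form → ¬approve_appeal); since O(archive_form), deontic closure gives O(¬approve_appeal).
Premise 10 is O(redact_audit_trail → approve_appeal); contrapositively O(¬approve_appeal → ¬redact_audit_trail). Since O(¬approve_appeal) holds, K gives O(¬redact_audit_trail).
Premise 7 is O(¬redact_audit_trail → ¬lower_boom); since O(¬redact_audit_trail), deontic closure gives O(¬lower_boom).
Premise 6 is O(¬lower_boom → flag_disclosure); since O(¬lower_boom), deontic closure gives O(flag_disclosure).
From O(flag_disclosure) and premise 8, O(flag_disclosure → ¬retain_certificate), we obtain O(¬retain_certificate).
However, F(¬retain_certificate) at premise 2 amounts to O(retain_certificate).
We now have both O(¬retain_certificate) and O(retain_certificate) — retain_certificate is simultaneously obligatory and forbidden, violating the D-axiom.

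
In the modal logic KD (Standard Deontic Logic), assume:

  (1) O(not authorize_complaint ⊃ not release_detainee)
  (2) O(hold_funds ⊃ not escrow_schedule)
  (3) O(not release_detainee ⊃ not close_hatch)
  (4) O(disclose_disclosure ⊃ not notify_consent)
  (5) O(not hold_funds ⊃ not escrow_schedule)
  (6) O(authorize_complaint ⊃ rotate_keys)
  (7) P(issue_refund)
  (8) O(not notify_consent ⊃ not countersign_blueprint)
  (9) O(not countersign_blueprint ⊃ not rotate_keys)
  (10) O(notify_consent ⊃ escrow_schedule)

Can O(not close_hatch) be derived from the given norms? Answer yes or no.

Premises 2 and 5 are O(hold_funds ⊃ not escrow_schedule) and O(not hold_funds ⊃ not escrow_schedule); every ideal world satisfies hold_funds or not hold_funds, so in either case not escrow_schedule holds — hence O(not escrow_schedule).
The contrapositive of premise 10 (O(notify_consent ⊃ escrow_schedule)) is O(not escrow_schedule ⊃ not notify_consent), and O(not escrow_schedule) is already established, so O(not notify_consent).
From O(not notify_consent) and premise 8, O(not notify_consent ⊃ not countersign_blueprint), we obtain O(not countersign_blueprint).
Applying K to premise 9 (O(not countersign_blueprint ⊃ not rotate_keys)) and O(not countersign_blueprint) yields O(not rotate_keys).
Premise 6 is O(authorize_complaint ⊃ rotate_keys); contrapositively O(not rotate_keys ⊃ not authorize_complaint). Since O(not rotate_keys) holds, K gives O(not authorize_complaint).
Premise 1 is O(not authorize_complaint ⊃ not release_detainee); since O(not authorize_complaint), deontic closure gives O(not release_detainee).
From O(not release_detainee) and premise 3, O(not release_detainee ⊃ not close_hatch), we obtain O(not close_hatch).
Premises 4, 7 do not contribute to this derivation.
So O(not close_hatch) follows.

Yes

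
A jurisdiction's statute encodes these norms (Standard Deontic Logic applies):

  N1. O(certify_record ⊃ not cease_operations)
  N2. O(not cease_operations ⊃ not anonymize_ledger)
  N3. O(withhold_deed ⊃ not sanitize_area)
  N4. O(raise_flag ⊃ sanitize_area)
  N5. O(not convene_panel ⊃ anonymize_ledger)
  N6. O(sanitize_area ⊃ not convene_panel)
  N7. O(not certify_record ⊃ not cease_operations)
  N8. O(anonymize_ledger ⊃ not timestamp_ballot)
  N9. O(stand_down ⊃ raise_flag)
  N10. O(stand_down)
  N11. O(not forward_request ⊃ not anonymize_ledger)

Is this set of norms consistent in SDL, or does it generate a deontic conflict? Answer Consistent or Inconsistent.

Inconsistent

Premises 7 and 1 cover both cases: O(not certify_record ⊃ not cease_operations) and O(certify_record ⊃ not cease_operations). Since not certify_record ∨ certify_record is a tautology, O(not cease_operations) follows.
Applying K to premise 2 (O(not cease_operations ⊃ not anonymize_ledger)) and O(not cease_operations) yields O(not anonymize_ledger).
Premise 5, O(not convene_panel ⊃ anonymize_ledger), contraposes to O(not anonymize_ledger ⊃ convene_panel); with O(not anonymize_ledger) we get O(convene_panel).
The contrapositive of premise 6 (O(sanitize_area ⊃ not convene_panel)) is O(convene_panel ⊃ not sanitize_area), and O(convene_panel) is already established, so O(not sanitize_area).
The contrapositive of premise 4 (O(raise_flag ⊃ sanitize_area)) is O(not sanitize_area ⊃ not raise_flag), and O(not sanitize_area) is already established, so O(not raise_flag).
The contrapositive of premise 9 (O(stand_down ⊃ raise_flag)) is O(not raise_flag ⊃ not stand_down), and O(not raise_flag) is already established, so O(not stand_down).
Yet premise 10 states O(stand_down).
We now have both O(not stand_down) and O(stand_down) — stand_down is simultaneously obligatory and forbidden, violating the D-axiom.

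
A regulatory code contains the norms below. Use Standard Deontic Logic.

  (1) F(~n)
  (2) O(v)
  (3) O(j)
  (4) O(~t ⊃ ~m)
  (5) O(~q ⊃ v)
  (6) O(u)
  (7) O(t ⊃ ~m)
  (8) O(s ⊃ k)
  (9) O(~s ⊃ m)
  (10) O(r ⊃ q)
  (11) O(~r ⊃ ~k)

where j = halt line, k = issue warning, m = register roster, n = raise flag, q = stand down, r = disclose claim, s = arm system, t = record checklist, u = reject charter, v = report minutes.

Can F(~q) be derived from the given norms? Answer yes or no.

Yes

By case analysis on t: premise 7 gives O(t ⊃ ~m) and premise 4 gives O(~t ⊃ ~m), so O(~m) either way.
The contrapositive of premise 9 (O(~s ⊃ m)) is O(~m ⊃ s), and O(~m) is already established, so O(s).
Applying K to premise 8 (O(s ⊃ k)) and O(s) yields O(k).
The contrapositive of premise 11 (O(~r ⊃ ~k)) is O(k ⊃ r), and O(k) is already established, so O(r).
From O(r) and premise 10, O(r ⊃ q), we obtain O(q).
Premises 1, 2, 3, 5, 6 do not contribute to this derivation.
So O(q) holds, i.e. F(~q). The claim follows.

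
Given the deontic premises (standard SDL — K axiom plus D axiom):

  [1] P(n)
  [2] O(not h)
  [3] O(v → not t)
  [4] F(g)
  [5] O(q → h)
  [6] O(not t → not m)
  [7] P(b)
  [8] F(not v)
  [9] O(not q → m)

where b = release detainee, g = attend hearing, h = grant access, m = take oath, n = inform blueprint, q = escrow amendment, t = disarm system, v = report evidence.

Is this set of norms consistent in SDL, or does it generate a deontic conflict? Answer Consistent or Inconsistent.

F(not v) at premise 8 means O(v).
Premise 3 is O(v → not t); since O(v), deontic closure gives O(not t).
Applying K to premise 6 (O(not t → not m)) and O(not t) yields O(not m).
Premise 9 is O(not q → m); contrapositively O(not m → q). Since O(not m) holds, K gives O(q).
From O(q) and premise 5, O(q → h), we obtain O(h).
But premise 2 directly asserts O(not h).
We now have both O(h) and O(not h) — h is simultaneously obligatory and forbidden, violating the D-axiom.

Inconsistent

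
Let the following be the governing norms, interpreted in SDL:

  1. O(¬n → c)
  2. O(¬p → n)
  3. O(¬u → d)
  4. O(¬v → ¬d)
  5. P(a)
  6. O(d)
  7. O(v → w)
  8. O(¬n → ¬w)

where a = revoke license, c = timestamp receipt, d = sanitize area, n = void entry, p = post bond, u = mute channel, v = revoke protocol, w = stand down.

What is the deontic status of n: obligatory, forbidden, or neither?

Premise 6 states O(d) outright.
The contrapositive of premise 4 (O(¬v → ¬d)) is O(d → v), and O(d) is already established, so O(v).
Applying K to premise 7 (O(v → w)) and O(v) yields O(w).
The contrapositive of premise 8 (O(¬n → ¬w)) is O(w → n), and O(w) is already established, so O(n).
Premises 1, 2, 3, 5 do not contribute to this derivation.
Hence n is obligatory.

Obligatory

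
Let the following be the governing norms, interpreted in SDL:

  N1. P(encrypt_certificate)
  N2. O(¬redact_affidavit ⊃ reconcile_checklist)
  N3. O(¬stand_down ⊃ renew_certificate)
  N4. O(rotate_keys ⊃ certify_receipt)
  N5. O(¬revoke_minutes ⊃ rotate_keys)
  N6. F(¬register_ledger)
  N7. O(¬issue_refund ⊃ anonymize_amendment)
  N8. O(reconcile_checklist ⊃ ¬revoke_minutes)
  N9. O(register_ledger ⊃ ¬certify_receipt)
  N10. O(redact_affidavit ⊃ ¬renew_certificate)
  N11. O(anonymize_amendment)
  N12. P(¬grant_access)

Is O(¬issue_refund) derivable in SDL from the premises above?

No

Premise 7 is O(¬issue_refund ⊃ anonymize_amendment); even if O(anonymize_amendment) held, inferring O(¬issue_refund) would be affirming the consequent — invalid.
No other premise forces O(¬issue_refund). An ideal world satisfying every premise can still have ¬issue_refund false, so O(¬issue_refund) is not derivable.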